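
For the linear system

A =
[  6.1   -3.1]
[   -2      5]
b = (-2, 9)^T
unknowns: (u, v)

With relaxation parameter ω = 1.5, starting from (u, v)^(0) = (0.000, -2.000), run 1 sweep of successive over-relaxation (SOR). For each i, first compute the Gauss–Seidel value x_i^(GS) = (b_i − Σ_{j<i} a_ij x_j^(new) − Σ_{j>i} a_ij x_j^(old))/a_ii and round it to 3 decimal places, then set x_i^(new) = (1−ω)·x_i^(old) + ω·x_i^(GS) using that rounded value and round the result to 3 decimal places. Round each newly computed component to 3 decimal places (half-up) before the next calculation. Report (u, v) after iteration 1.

Iteration 1:
  u: GS value = (-2 - (-3.1)·-2.000) / (6.1) = -1.344;  u ← (1−ω)·0.000 + ω·-1.344 = -2.016
  v: GS value = (9 - (-2)·-2.016) / (5) = 0.994;  v ← (1−ω)·-2.000 + ω·0.994 = 2.491

(-2.016, 2.491)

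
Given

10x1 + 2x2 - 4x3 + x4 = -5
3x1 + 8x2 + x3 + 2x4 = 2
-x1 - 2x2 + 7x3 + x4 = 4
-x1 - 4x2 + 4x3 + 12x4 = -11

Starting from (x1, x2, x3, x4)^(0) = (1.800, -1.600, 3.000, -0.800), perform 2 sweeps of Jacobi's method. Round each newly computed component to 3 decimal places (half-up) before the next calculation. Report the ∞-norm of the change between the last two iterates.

Iteration 1:
  x1 = (-5 - (2)·-1.600 - (-4)·3.000 - (1)·-0.800) / (10) = 1.100
  x2 = (2 - (3)·1.800 - (1)·3.000 - (2)·-0.800) / (8) = -0.600
  x3 = (4 - (-1)·1.800 - (-2)·-1.600 - (1)·-0.800) / (7) = 0.486
  x4 = (-11 - (-1)·1.800 - (-4)·-1.600 - (4)·3.000) / (12) = -2.300
Iteration 2:
  x1 = (-5 - (2)·-0.600 - (-4)·0.486 - (1)·-2.300) / (10) = 0.044
  x2 = (2 - (3)·1.100 - (1)·0.486 - (2)·-2.300) / (8) = 0.352
  x3 = (4 - (-1)·1.100 - (-2)·-0.600 - (1)·-2.300) / (7) = 0.886
  x4 = (-11 - (-1)·1.100 - (-4)·-0.600 - (4)·0.486) / (12) = -1.187
Change: (-1.056, 0.952, 0.400, 1.113) → max |·| = 1.113

1.113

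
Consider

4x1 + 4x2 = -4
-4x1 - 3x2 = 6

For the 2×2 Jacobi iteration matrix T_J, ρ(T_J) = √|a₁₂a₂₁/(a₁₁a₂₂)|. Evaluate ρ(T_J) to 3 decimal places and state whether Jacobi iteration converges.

1.155

a₁₂a₂₁/(a₁₁a₂₂) = (4)·(-4) / ((4)·(-3)) = 1.333333
ρ = √|1.333333| = √1.333333 = 1.155
ρ > 1, so Jacobi diverges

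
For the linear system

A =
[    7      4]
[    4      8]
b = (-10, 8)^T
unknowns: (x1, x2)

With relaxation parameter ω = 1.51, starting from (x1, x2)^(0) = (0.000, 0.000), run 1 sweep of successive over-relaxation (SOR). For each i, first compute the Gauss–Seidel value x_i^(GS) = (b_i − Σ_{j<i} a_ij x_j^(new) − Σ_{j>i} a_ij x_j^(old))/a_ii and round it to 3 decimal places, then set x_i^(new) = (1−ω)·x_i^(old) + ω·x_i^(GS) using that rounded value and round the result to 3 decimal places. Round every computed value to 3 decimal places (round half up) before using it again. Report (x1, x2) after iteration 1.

(-2.158, 3.139)

Iteration 1:
  x1: GS value = (-10 - (4)·0.000) / (7) = -1.429;  x1 ← (1−ω)·0.000 + ω·-1.429 = -2.158
  x2: GS value = (8 - (4)·-2.158) / (8) = 2.079;  x2 ← (1−ω)·0.000 + ω·2.079 = 3.139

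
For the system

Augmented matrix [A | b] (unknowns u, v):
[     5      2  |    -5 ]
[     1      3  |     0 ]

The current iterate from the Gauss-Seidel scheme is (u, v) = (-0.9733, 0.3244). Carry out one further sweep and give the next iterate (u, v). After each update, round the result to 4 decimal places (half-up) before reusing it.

One sweep:
  u = (-5 - (2)·0.3244) / (5) = -1.1298
  v = (0 - (1)·-1.1298) / (3) = 0.3766

(-1.1298, 0.3766)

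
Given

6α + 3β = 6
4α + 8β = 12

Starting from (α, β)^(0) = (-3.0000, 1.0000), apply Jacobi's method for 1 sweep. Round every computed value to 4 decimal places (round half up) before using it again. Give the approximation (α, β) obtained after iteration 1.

Iteration 1:
  α = (6 - (3)·1.0000) / (6) = 0.5000
  β = (12 - (4)·-3.0000) / (8) = 3.0000

(0.5000, 3.0000)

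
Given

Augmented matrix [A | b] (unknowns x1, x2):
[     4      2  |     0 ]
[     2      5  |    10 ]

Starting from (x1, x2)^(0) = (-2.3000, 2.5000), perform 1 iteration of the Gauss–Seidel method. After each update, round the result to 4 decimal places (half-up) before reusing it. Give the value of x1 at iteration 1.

Iteration 1:
  x1 = (0 - (2)·2.5000) / (4) = -1.2500
  x2 = (10 - (2)·-1.2500) / (5) = 2.5000

-1.2500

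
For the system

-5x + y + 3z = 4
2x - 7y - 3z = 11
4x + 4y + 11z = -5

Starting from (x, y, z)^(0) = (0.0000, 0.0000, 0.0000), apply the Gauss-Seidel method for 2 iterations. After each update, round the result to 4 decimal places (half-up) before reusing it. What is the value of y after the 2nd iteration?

Iteration 1:
  x = (4 - (1)·0.0000 - (3)·0.0000) / (-5) = -0.8000
  y = (11 - (2)·-0.8000 - (-3)·0.0000) / (-7) = -1.8000
  z = (-5 - (4)·-0.8000 - (4)·-1.8000) / (11) = 0.4909
Iteration 2:
  x = (4 - (1)·-1.8000 - (3)·0.4909) / (-5) = -0.8655
  y = (11 - (2)·-0.8655 - (-3)·0.4909) / (-7) = -2.0291
  z = (-5 - (4)·-0.8655 - (4)·-2.0291) / (11) = 0.5980

-2.0291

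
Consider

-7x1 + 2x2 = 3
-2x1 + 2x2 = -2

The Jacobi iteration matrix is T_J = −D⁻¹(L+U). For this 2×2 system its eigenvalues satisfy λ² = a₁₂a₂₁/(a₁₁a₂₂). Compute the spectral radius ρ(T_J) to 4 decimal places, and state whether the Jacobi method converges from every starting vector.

0.5345

a₁₂a₂₁/(a₁₁a₂₂) = (2)·(-2) / ((-7)·(2)) = 0.285714
ρ = √|0.285714| = √0.285714 = 0.5345
ρ < 1, so Jacobi converges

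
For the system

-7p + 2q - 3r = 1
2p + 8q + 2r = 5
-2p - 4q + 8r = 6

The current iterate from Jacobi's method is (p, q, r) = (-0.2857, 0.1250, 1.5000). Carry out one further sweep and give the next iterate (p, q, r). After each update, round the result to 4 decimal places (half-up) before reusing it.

(-0.7500, 0.3214, 0.7411)

One sweep:
  p = (1 - (2)·0.1250 - (-3)·1.5000) / (-7) = -0.7500
  q = (5 - (2)·-0.2857 - (2)·1.5000) / (8) = 0.3214
  r = (6 - (-2)·-0.2857 - (-4)·0.1250) / (8) = 0.7411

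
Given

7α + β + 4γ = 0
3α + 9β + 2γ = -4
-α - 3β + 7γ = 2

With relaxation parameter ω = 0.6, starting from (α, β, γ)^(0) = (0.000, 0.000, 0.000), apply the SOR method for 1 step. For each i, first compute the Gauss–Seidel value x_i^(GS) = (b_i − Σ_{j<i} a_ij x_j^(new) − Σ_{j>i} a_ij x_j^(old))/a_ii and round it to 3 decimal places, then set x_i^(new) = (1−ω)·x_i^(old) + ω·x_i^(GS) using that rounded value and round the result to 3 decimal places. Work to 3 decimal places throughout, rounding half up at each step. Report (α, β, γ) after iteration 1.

(0.000, -0.266, 0.103)

Iteration 1:
  α: GS value = (0 - (1)·0.000 - (4)·0.000) / (7) = 0.000;  α ← (1−ω)·0.000 + ω·0.000 = 0.000
  β: GS value = (-4 - (3)·0.000 - (2)·0.000) / (9) = -0.444;  β ← (1−ω)·0.000 + ω·-0.444 = -0.266
  γ: GS value = (2 - (-1)·0.000 - (-3)·-0.266) / (7) = 0.172;  γ ← (1−ω)·0.000 + ω·0.172 = 0.103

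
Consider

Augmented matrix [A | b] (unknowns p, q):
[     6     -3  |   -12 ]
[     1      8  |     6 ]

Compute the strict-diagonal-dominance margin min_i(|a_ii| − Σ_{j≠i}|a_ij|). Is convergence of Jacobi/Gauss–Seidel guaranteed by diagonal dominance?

3

row 1: |6| − (3) = 3
row 2: |8| − (1) = 7
minimum over rows = 3 → strictly diagonally dominant (convergence guaranteed)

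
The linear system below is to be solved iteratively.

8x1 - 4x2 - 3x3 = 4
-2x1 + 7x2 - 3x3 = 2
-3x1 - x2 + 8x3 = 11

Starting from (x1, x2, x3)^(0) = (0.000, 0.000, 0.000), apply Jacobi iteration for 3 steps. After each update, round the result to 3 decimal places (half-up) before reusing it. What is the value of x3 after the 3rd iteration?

1.937

Iteration 1:
  x1 = (4 - (-4)·0.000 - (-3)·0.000) / (8) = 0.500
  x2 = (2 - (-2)·0.000 - (-3)·0.000) / (7) = 0.286
  x3 = (11 - (-3)·0.000 - (-1)·0.000) / (8) = 1.375
Iteration 2:
  x1 = (4 - (-4)·0.286 - (-3)·1.375) / (8) = 1.159
  x2 = (2 - (-2)·0.500 - (-3)·1.375) / (7) = 1.018
  x3 = (11 - (-3)·0.500 - (-1)·0.286) / (8) = 1.598
Iteration 3:
  x1 = (4 - (-4)·1.018 - (-3)·1.598) / (8) = 1.608
  x2 = (2 - (-2)·1.159 - (-3)·1.598) / (7) = 1.302
  x3 = (11 - (-3)·1.159 - (-1)·1.018) / (8) = 1.937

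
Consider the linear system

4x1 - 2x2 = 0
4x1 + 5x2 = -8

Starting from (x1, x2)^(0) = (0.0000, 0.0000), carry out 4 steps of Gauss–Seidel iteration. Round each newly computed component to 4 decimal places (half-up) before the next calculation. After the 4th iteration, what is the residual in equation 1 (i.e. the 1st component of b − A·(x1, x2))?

Iteration 1:
  x1 = (0 - (-2)·0.0000) / (4) = 0.0000
  x2 = (-8 - (4)·0.0000) / (5) = -1.6000
Iteration 2:
  x1 = (0 - (-2)·-1.6000) / (4) = -0.8000
  x2 = (-8 - (4)·-0.8000) / (5) = -0.9600
Iteration 3:
  x1 = (0 - (-2)·-0.9600) / (4) = -0.4800
  x2 = (-8 - (4)·-0.4800) / (5) = -1.2160
Iteration 4:
  x1 = (0 - (-2)·-1.2160) / (4) = -0.6080
  x2 = (-8 - (4)·-0.6080) / (5) = -1.1136
Residual b − A·x = (0.2048, 0.0000)

0.2048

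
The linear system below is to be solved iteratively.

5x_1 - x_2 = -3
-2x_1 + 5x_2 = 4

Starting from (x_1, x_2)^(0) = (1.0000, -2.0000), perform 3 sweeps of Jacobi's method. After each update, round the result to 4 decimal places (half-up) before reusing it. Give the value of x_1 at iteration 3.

-0.5200

Iteration 1:
  x_1 = (-3 - (-1)·-2.0000) / (5) = -1.0000
  x_2 = (4 - (-2)·1.0000) / (5) = 1.2000
Iteration 2:
  x_1 = (-3 - (-1)·1.2000) / (5) = -0.3600
  x_2 = (4 - (-2)·-1.0000) / (5) = 0.4000
Iteration 3:
  x_1 = (-3 - (-1)·0.4000) / (5) = -0.5200
  x_2 = (4 - (-2)·-0.3600) / (5) = 0.6560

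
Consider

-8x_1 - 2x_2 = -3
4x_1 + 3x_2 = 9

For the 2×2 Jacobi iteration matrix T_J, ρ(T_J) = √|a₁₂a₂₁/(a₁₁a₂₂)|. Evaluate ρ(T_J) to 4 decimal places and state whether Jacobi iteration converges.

0.5774

a₁₂a₂₁/(a₁₁a₂₂) = (-2)·(4) / ((-8)·(3)) = 0.333333
ρ = √|0.333333| = √0.333333 = 0.5774
ρ < 1, so Jacobi converges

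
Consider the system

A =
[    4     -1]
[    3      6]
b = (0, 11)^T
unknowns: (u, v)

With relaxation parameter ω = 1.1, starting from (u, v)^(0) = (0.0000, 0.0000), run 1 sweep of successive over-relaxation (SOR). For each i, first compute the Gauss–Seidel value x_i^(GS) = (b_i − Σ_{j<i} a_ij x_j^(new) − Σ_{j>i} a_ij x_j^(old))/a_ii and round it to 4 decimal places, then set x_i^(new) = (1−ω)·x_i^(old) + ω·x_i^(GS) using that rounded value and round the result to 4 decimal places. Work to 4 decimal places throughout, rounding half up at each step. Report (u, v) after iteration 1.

(0.0000, 2.0166)

Iteration 1:
  u: GS value = (0 - (-1)·0.0000) / (4) = 0.0000;  u ← (1−ω)·0.0000 + ω·0.0000 = 0.0000
  v: GS value = (11 - (3)·0.0000) / (6) = 1.8333;  v ← (1−ω)·0.0000 + ω·1.8333 = 2.0166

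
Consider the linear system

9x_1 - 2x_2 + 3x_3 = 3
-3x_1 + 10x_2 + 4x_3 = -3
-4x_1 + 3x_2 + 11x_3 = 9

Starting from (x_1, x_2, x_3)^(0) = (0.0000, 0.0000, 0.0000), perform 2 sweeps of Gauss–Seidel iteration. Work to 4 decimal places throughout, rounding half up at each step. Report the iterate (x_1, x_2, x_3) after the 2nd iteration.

(-0.0424, -0.7103, 0.9965)

Iteration 1:
  x_1 = (3 - (-2)·0.0000 - (3)·0.0000) / (9) = 0.3333
  x_2 = (-3 - (-3)·0.3333 - (4)·0.0000) / (10) = -0.2000
  x_3 = (9 - (-4)·0.3333 - (3)·-0.2000) / (11) = 0.9939
Iteration 2:
  x_1 = (3 - (-2)·-0.2000 - (3)·0.9939) / (9) = -0.0424
  x_2 = (-3 - (-3)·-0.0424 - (4)·0.9939) / (10) = -0.7103
  x_3 = (9 - (-4)·-0.0424 - (3)·-0.7103) / (11) = 0.9965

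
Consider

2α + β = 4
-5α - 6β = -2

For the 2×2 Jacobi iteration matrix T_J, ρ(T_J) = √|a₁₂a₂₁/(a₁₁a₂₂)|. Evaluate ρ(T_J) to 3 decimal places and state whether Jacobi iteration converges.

0.645

a₁₂a₂₁/(a₁₁a₂₂) = (1)·(-5) / ((2)·(-6)) = 0.416667
ρ = √|0.416667| = √0.416667 = 0.645
ρ < 1, so Jacobi converges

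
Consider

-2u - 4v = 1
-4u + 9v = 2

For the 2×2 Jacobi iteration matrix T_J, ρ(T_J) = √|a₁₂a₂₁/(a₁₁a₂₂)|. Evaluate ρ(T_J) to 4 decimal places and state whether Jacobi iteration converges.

a₁₂a₂₁/(a₁₁a₂₂) = (-4)·(-4) / ((-2)·(9)) = -0.888889
ρ = √|-0.888889| = √0.888889 = 0.9428
ρ < 1, so Jacobi converges

0.9428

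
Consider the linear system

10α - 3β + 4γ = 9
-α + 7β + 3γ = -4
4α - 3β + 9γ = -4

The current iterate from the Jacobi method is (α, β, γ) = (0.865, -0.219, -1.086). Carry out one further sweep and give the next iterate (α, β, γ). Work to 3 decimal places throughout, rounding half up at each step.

One sweep:
  α = (9 - (-3)·-0.219 - (4)·-1.086) / (10) = 1.269
  β = (-4 - (-1)·0.865 - (3)·-1.086) / (7) = 0.018
  γ = (-4 - (4)·0.865 - (-3)·-0.219) / (9) = -0.902

(1.269, 0.018, -0.902)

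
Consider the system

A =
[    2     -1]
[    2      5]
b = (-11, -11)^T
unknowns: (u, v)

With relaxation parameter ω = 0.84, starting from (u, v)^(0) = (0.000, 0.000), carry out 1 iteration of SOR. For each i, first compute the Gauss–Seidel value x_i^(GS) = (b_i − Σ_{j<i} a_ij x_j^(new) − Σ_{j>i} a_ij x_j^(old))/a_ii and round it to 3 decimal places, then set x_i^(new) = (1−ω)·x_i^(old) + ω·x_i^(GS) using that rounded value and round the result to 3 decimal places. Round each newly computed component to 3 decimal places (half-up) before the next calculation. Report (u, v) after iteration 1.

(-4.620, -0.296)

Iteration 1:
  u: GS value = (-11 - (-1)·0.000) / (2) = -5.500;  u ← (1−ω)·0.000 + ω·-5.500 = -4.620
  v: GS value = (-11 - (2)·-4.620) / (5) = -0.352;  v ← (1−ω)·0.000 + ω·-0.352 = -0.296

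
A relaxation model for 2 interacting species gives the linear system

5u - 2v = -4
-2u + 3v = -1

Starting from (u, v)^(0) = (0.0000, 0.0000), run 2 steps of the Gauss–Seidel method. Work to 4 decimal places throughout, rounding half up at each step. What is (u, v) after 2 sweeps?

Iteration 1:
  u = (-4 - (-2)·0.0000) / (5) = -0.8000
  v = (-1 - (-2)·-0.8000) / (3) = -0.8667
Iteration 2:
  u = (-4 - (-2)·-0.8667) / (5) = -1.1467
  v = (-1 - (-2)·-1.1467) / (3) = -1.0978

(-1.1467, -1.0978)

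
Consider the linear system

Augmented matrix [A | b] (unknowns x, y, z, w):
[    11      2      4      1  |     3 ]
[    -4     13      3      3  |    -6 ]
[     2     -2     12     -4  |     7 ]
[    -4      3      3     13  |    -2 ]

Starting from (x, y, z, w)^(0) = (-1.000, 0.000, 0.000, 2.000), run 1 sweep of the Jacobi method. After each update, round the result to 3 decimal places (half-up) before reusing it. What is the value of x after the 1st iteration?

0.091

Iteration 1:
  x = (3 - (2)·0.000 - (4)·0.000 - (1)·2.000) / (11) = 0.091
  y = (-6 - (-4)·-1.000 - (3)·0.000 - (3)·2.000) / (13) = -1.231
  z = (7 - (2)·-1.000 - (-2)·0.000 - (-4)·2.000) / (12) = 1.417
  w = (-2 - (-4)·-1.000 - (3)·0.000 - (3)·0.000) / (13) = -0.462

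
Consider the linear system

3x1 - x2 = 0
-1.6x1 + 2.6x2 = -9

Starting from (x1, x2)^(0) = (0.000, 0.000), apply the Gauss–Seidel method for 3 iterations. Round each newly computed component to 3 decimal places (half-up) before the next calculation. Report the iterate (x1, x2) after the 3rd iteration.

Iteration 1:
  x1 = (0 - (-1)·0.000) / (3) = 0.000
  x2 = (-9 - (-1.6)·0.000) / (2.6) = -3.462
Iteration 2:
  x1 = (0 - (-1)·-3.462) / (3) = -1.154
  x2 = (-9 - (-1.6)·-1.154) / (2.6) = -4.172
Iteration 3:
  x1 = (0 - (-1)·-4.172) / (3) = -1.391
  x2 = (-9 - (-1.6)·-1.391) / (2.6) = -4.318

(-1.391, -4.318)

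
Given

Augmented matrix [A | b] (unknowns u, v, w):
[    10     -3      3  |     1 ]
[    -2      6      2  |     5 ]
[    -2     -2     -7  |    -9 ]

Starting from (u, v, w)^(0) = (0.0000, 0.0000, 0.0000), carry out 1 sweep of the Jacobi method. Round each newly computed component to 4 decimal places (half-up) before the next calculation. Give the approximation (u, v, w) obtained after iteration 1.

(0.1000, 0.8333, 1.2857)

Iteration 1:
  u = (1 - (-3)·0.0000 - (3)·0.0000) / (10) = 0.1000
  v = (5 - (-2)·0.0000 - (2)·0.0000) / (6) = 0.8333
  w = (-9 - (-2)·0.0000 - (-2)·0.0000) / (-7) = 1.2857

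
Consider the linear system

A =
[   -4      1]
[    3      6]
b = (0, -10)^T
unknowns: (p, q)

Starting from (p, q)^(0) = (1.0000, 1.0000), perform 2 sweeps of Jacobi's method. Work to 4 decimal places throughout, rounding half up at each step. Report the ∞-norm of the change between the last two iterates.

Iteration 1:
  p = (0 - (1)·1.0000) / (-4) = 0.2500
  q = (-10 - (3)·1.0000) / (6) = -2.1667
Iteration 2:
  p = (0 - (1)·-2.1667) / (-4) = -0.5417
  q = (-10 - (3)·0.2500) / (6) = -1.7917
Change: (-0.7917, 0.3750) → max |·| = 0.7917

0.7917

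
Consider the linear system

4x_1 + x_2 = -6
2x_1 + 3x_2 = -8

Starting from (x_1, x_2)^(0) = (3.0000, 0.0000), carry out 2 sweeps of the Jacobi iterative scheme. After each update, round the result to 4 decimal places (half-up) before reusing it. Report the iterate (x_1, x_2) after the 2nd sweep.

Iteration 1:
  x_1 = (-6 - (1)·0.0000) / (4) = -1.5000
  x_2 = (-8 - (2)·3.0000) / (3) = -4.6667
Iteration 2:
  x_1 = (-6 - (1)·-4.6667) / (4) = -0.3333
  x_2 = (-8 - (2)·-1.5000) / (3) = -1.6667

(-0.3333, -1.6667)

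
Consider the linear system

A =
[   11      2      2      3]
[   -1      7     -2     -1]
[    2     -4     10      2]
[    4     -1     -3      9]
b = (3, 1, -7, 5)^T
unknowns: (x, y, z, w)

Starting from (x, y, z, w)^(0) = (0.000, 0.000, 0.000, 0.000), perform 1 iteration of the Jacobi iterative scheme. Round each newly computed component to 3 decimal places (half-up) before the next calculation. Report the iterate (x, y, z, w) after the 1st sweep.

(0.273, 0.143, -0.700, 0.556)

Iteration 1:
  x = (3 - (2)·0.000 - (2)·0.000 - (3)·0.000) / (11) = 0.273
  y = (1 - (-1)·0.000 - (-2)·0.000 - (-1)·0.000) / (7) = 0.143
  z = (-7 - (2)·0.000 - (-4)·0.000 - (2)·0.000) / (10) = -0.700
  w = (5 - (4)·0.000 - (-1)·0.000 - (-3)·0.000) / (9) = 0.556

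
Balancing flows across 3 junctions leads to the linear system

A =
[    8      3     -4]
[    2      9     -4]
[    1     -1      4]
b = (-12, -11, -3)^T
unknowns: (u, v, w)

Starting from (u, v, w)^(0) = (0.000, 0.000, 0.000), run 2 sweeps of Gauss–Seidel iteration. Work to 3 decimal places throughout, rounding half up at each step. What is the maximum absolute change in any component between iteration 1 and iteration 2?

Iteration 1:
  u = (-12 - (3)·0.000 - (-4)·0.000) / (8) = -1.500
  v = (-11 - (2)·-1.500 - (-4)·0.000) / (9) = -0.889
  w = (-3 - (1)·-1.500 - (-1)·-0.889) / (4) = -0.597
Iteration 2:
  u = (-12 - (3)·-0.889 - (-4)·-0.597) / (8) = -1.465
  v = (-11 - (2)·-1.465 - (-4)·-0.597) / (9) = -1.162
  w = (-3 - (1)·-1.465 - (-1)·-1.162) / (4) = -0.674
Change: (0.035, -0.273, -0.077) → max |·| = 0.273

0.273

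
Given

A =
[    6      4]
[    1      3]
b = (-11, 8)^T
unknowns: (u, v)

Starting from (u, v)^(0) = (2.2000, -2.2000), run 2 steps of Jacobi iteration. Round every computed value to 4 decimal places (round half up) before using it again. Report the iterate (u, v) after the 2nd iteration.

Iteration 1:
  u = (-11 - (4)·-2.2000) / (6) = -0.3667
  v = (8 - (1)·2.2000) / (3) = 1.9333
Iteration 2:
  u = (-11 - (4)·1.9333) / (6) = -3.1222
  v = (8 - (1)·-0.3667) / (3) = 2.7889

(-3.1222, 2.7889)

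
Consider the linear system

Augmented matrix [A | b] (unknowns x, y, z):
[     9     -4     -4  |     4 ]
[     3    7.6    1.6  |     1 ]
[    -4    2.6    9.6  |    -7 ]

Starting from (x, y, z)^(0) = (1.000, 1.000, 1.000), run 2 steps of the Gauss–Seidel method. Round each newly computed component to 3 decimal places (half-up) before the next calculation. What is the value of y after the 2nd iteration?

Iteration 1:
  x = (4 - (-4)·1.000 - (-4)·1.000) / (9) = 1.333
  y = (1 - (3)·1.333 - (1.6)·1.000) / (7.6) = -0.605
  z = (-7 - (-4)·1.333 - (2.6)·-0.605) / (9.6) = -0.010
Iteration 2:
  x = (4 - (-4)·-0.605 - (-4)·-0.010) / (9) = 0.171
  y = (1 - (3)·0.171 - (1.6)·-0.010) / (7.6) = 0.066
  z = (-7 - (-4)·0.171 - (2.6)·0.066) / (9.6) = -0.676

0.066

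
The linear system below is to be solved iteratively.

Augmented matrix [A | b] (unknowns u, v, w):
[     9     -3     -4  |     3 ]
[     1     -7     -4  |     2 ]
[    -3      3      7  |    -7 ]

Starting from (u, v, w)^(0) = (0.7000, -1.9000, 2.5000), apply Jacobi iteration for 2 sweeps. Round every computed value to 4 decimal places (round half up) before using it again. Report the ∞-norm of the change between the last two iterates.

1.3791

Iteration 1:
  u = (3 - (-3)·-1.9000 - (-4)·2.5000) / (9) = 0.8111
  v = (2 - (1)·0.7000 - (-4)·2.5000) / (-7) = -1.6143
  w = (-7 - (-3)·0.7000 - (3)·-1.9000) / (7) = 0.1143
Iteration 2:
  u = (3 - (-3)·-1.6143 - (-4)·0.1143) / (9) = -0.1540
  v = (2 - (1)·0.8111 - (-4)·0.1143) / (-7) = -0.2352
  w = (-7 - (-3)·0.8111 - (3)·-1.6143) / (7) = 0.0395
Change: (-0.9651, 1.3791, -0.0748) → max |·| = 1.3791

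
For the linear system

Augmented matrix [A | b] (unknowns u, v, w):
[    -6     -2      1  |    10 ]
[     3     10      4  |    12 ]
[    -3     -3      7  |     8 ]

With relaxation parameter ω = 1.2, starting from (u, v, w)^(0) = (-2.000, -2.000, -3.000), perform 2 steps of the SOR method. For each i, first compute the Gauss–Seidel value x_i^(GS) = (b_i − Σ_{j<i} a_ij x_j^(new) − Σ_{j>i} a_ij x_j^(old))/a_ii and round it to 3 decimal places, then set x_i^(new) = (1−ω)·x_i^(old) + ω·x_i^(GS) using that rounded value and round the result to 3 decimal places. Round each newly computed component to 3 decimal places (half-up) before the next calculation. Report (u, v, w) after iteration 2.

(-2.594, 0.082, -0.560)

Iteration 1:
  u: GS value = (10 - (-2)·-2.000 - (1)·-3.000) / (-6) = -1.500;  u ← (1−ω)·-2.000 + ω·-1.500 = -1.400
  v: GS value = (12 - (3)·-1.400 - (4)·-3.000) / (10) = 2.820;  v ← (1−ω)·-2.000 + ω·2.820 = 3.784
  w: GS value = (8 - (-3)·-1.400 - (-3)·3.784) / (7) = 2.165;  w ← (1−ω)·-3.000 + ω·2.165 = 3.198
Iteration 2:
  u: GS value = (10 - (-2)·3.784 - (1)·3.198) / (-6) = -2.395;  u ← (1−ω)·-1.400 + ω·-2.395 = -2.594
  v: GS value = (12 - (3)·-2.594 - (4)·3.198) / (10) = 0.699;  v ← (1−ω)·3.784 + ω·0.699 = 0.082
  w: GS value = (8 - (-3)·-2.594 - (-3)·0.082) / (7) = 0.066;  w ← (1−ω)·3.198 + ω·0.066 = -0.560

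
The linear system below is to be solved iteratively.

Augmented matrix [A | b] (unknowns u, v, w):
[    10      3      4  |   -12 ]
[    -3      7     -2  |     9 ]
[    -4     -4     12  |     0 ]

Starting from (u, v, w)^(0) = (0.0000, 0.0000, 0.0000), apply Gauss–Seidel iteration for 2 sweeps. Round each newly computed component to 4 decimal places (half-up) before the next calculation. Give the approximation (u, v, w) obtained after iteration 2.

Iteration 1:
  u = (-12 - (3)·0.0000 - (4)·0.0000) / (10) = -1.2000
  v = (9 - (-3)·-1.2000 - (-2)·0.0000) / (7) = 0.7714
  w = (0 - (-4)·-1.2000 - (-4)·0.7714) / (12) = -0.1429
Iteration 2:
  u = (-12 - (3)·0.7714 - (4)·-0.1429) / (10) = -1.3743
  v = (9 - (-3)·-1.3743 - (-2)·-0.1429) / (7) = 0.6559
  w = (0 - (-4)·-1.3743 - (-4)·0.6559) / (12) = -0.2395

(-1.3743, 0.6559, -0.2395)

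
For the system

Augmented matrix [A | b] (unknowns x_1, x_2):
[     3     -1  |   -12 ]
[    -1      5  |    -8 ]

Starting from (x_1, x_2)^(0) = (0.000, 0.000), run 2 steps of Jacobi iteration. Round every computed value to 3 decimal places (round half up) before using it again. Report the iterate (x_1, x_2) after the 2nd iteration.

Iteration 1:
  x_1 = (-12 - (-1)·0.000) / (3) = -4.000
  x_2 = (-8 - (-1)·0.000) / (5) = -1.600
Iteration 2:
  x_1 = (-12 - (-1)·-1.600) / (3) = -4.533
  x_2 = (-8 - (-1)·-4.000) / (5) = -2.400

(-4.533, -2.400)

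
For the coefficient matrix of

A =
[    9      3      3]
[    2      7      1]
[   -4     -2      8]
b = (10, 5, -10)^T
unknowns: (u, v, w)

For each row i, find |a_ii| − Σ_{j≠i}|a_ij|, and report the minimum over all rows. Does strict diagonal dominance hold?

2

row 1: |9| − (3+3) = 3
row 2: |7| − (2+1) = 4
row 3: |8| − (4+2) = 2
minimum over rows = 2 → strictly diagonally dominant (convergence guaranteed)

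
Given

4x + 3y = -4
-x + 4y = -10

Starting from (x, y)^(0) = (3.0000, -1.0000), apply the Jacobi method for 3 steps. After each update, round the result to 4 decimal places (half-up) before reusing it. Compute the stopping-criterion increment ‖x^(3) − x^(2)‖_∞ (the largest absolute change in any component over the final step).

0.6094

Iteration 1:
  x = (-4 - (3)·-1.0000) / (4) = -0.2500
  y = (-10 - (-1)·3.0000) / (4) = -1.7500
Iteration 2:
  x = (-4 - (3)·-1.7500) / (4) = 0.3125
  y = (-10 - (-1)·-0.2500) / (4) = -2.5625
Iteration 3:
  x = (-4 - (3)·-2.5625) / (4) = 0.9219
  y = (-10 - (-1)·0.3125) / (4) = -2.4219
Change: (0.6094, 0.1406) → max |·| = 0.6094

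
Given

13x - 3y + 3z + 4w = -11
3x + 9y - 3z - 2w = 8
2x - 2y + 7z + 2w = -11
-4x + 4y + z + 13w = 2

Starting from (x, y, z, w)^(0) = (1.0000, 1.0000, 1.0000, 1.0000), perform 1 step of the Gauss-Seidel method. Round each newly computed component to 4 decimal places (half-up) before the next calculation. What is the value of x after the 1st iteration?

-1.1538

Iteration 1:
  x = (-11 - (-3)·1.0000 - (3)·1.0000 - (4)·1.0000) / (13) = -1.1538
  y = (8 - (3)·-1.1538 - (-3)·1.0000 - (-2)·1.0000) / (9) = 1.8290
  z = (-11 - (2)·-1.1538 - (-2)·1.8290 - (2)·1.0000) / (7) = -1.0049
  w = (2 - (-4)·-1.1538 - (4)·1.8290 - (1)·-1.0049) / (13) = -0.6866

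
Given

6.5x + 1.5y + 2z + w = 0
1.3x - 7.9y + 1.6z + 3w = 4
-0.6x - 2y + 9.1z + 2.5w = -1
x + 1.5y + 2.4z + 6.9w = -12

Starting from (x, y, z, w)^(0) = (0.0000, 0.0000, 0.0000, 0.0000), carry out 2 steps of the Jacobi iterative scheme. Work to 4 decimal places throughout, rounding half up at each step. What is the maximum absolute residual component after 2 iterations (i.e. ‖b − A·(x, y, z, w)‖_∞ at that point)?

1.5749

Iteration 1:
  x = (0 - (1.5)·0.0000 - (2)·0.0000 - (1)·0.0000) / (6.5) = 0.0000
  y = (4 - (1.3)·0.0000 - (1.6)·0.0000 - (3)·0.0000) / (-7.9) = -0.5063
  z = (-1 - (-0.6)·0.0000 - (-2)·0.0000 - (2.5)·0.0000) / (9.1) = -0.1099
  w = (-12 - (1)·0.0000 - (1.5)·0.0000 - (2.4)·0.0000) / (6.9) = -1.7391
Iteration 2:
  x = (0 - (1.5)·-0.5063 - (2)·-0.1099 - (1)·-1.7391) / (6.5) = 0.4182
  y = (4 - (1.3)·0.0000 - (1.6)·-0.1099 - (3)·-1.7391) / (-7.9) = -1.1890
  z = (-1 - (-0.6)·0.0000 - (-2)·-0.5063 - (2.5)·-1.7391) / (9.1) = 0.2566
  w = (-12 - (1)·0.0000 - (1.5)·-0.5063 - (2.4)·-0.1099) / (6.9) = -1.5908
Residual b − A·x = (0.1428, -1.5749, -1.4851, -0.2740); ∞-norm = 1.5749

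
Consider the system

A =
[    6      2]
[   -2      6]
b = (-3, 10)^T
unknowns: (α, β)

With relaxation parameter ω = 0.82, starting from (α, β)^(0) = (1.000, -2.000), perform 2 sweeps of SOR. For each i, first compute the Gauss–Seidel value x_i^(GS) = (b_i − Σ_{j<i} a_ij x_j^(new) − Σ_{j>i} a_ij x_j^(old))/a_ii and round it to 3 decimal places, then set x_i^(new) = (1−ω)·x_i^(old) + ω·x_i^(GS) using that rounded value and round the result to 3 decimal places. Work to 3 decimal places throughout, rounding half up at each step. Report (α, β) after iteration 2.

(-0.651, 1.386)

Iteration 1:
  α: GS value = (-3 - (2)·-2.000) / (6) = 0.167;  α ← (1−ω)·1.000 + ω·0.167 = 0.317
  β: GS value = (10 - (-2)·0.317) / (6) = 1.772;  β ← (1−ω)·-2.000 + ω·1.772 = 1.093
Iteration 2:
  α: GS value = (-3 - (2)·1.093) / (6) = -0.864;  α ← (1−ω)·0.317 + ω·-0.864 = -0.651
  β: GS value = (10 - (-2)·-0.651) / (6) = 1.450;  β ← (1−ω)·1.093 + ω·1.450 = 1.386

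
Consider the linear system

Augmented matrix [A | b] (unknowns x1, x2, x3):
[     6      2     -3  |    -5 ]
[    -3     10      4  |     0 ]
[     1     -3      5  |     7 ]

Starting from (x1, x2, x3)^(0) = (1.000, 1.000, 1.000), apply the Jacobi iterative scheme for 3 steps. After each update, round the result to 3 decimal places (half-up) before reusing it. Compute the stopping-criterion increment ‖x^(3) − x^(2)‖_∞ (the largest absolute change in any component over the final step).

Iteration 1:
  x1 = (-5 - (2)·1.000 - (-3)·1.000) / (6) = -0.667
  x2 = (0 - (-3)·1.000 - (4)·1.000) / (10) = -0.100
  x3 = (7 - (1)·1.000 - (-3)·1.000) / (5) = 1.800
Iteration 2:
  x1 = (-5 - (2)·-0.100 - (-3)·1.800) / (6) = 0.100
  x2 = (0 - (-3)·-0.667 - (4)·1.800) / (10) = -0.920
  x3 = (7 - (1)·-0.667 - (-3)·-0.100) / (5) = 1.473
Iteration 3:
  x1 = (-5 - (2)·-0.920 - (-3)·1.473) / (6) = 0.210
  x2 = (0 - (-3)·0.100 - (4)·1.473) / (10) = -0.559
  x3 = (7 - (1)·0.100 - (-3)·-0.920) / (5) = 0.828
Change: (0.110, 0.361, -0.645) → max |·| = 0.645

0.645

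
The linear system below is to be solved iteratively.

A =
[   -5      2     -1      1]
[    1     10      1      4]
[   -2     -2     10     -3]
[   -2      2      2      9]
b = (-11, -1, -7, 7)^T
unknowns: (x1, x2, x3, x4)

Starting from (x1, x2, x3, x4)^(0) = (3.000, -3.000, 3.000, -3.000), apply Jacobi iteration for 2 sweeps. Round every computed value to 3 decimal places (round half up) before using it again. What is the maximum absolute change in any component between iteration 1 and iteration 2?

3.209

Iteration 1:
  x1 = (-11 - (2)·-3.000 - (-1)·3.000 - (1)·-3.000) / (-5) = -0.200
  x2 = (-1 - (1)·3.000 - (1)·3.000 - (4)·-3.000) / (10) = 0.500
  x3 = (-7 - (-2)·3.000 - (-2)·-3.000 - (-3)·-3.000) / (10) = -1.600
  x4 = (7 - (-2)·3.000 - (2)·-3.000 - (2)·3.000) / (9) = 1.444
Iteration 2:
  x1 = (-11 - (2)·0.500 - (-1)·-1.600 - (1)·1.444) / (-5) = 3.009
  x2 = (-1 - (1)·-0.200 - (1)·-1.600 - (4)·1.444) / (10) = -0.498
  x3 = (-7 - (-2)·-0.200 - (-2)·0.500 - (-3)·1.444) / (10) = -0.207
  x4 = (7 - (-2)·-0.200 - (2)·0.500 - (2)·-1.600) / (9) = 0.978
Change: (3.209, -0.998, 1.393, -0.466) → max |·| = 3.209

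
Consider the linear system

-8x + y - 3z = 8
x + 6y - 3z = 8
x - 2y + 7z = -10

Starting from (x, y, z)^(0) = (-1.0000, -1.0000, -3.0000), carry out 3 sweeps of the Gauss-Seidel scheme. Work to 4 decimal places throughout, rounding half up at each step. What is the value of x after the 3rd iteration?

-0.4773

Iteration 1:
  x = (8 - (1)·-1.0000 - (-3)·-3.0000) / (-8) = 0.0000
  y = (8 - (1)·0.0000 - (-3)·-3.0000) / (6) = -0.1667
  z = (-10 - (1)·0.0000 - (-2)·-0.1667) / (7) = -1.4762
Iteration 2:
  x = (8 - (1)·-0.1667 - (-3)·-1.4762) / (-8) = -0.4673
  y = (8 - (1)·-0.4673 - (-3)·-1.4762) / (6) = 0.6731
  z = (-10 - (1)·-0.4673 - (-2)·0.6731) / (7) = -1.1695
Iteration 3:
  x = (8 - (1)·0.6731 - (-3)·-1.1695) / (-8) = -0.4773
  y = (8 - (1)·-0.4773 - (-3)·-1.1695) / (6) = 0.8281
  z = (-10 - (1)·-0.4773 - (-2)·0.8281) / (7) = -1.1238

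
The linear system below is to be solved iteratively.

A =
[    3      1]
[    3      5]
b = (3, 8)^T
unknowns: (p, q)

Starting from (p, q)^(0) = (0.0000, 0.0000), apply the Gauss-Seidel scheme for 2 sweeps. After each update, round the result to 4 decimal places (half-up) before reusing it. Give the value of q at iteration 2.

1.2000

Iteration 1:
  p = (3 - (1)·0.0000) / (3) = 1.0000
  q = (8 - (3)·1.0000) / (5) = 1.0000
Iteration 2:
  p = (3 - (1)·1.0000) / (3) = 0.6667
  q = (8 - (3)·0.6667) / (5) = 1.2000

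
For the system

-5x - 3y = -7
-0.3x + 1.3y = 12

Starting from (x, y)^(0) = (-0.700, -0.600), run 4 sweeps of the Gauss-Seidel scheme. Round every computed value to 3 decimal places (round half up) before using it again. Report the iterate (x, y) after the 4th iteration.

(-3.650, 8.388)

Iteration 1:
  x = (-7 - (-3)·-0.600) / (-5) = 1.760
  y = (12 - (-0.3)·1.760) / (1.3) = 9.637
Iteration 2:
  x = (-7 - (-3)·9.637) / (-5) = -4.382
  y = (12 - (-0.3)·-4.382) / (1.3) = 8.220
Iteration 3:
  x = (-7 - (-3)·8.220) / (-5) = -3.532
  y = (12 - (-0.3)·-3.532) / (1.3) = 8.416
Iteration 4:
  x = (-7 - (-3)·8.416) / (-5) = -3.650
  y = (12 - (-0.3)·-3.650) / (1.3) = 8.388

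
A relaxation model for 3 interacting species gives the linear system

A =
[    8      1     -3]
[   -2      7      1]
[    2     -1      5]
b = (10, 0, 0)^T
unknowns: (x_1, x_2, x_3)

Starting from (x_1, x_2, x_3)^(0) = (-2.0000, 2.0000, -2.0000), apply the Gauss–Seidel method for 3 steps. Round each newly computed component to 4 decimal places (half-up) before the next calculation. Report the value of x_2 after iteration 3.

Iteration 1:
  x_1 = (10 - (1)·2.0000 - (-3)·-2.0000) / (8) = 0.2500
  x_2 = (0 - (-2)·0.2500 - (1)·-2.0000) / (7) = 0.3571
  x_3 = (0 - (2)·0.2500 - (-1)·0.3571) / (5) = -0.0286
Iteration 2:
  x_1 = (10 - (1)·0.3571 - (-3)·-0.0286) / (8) = 1.1946
  x_2 = (0 - (-2)·1.1946 - (1)·-0.0286) / (7) = 0.3454
  x_3 = (0 - (2)·1.1946 - (-1)·0.3454) / (5) = -0.4088
Iteration 3:
  x_1 = (10 - (1)·0.3454 - (-3)·-0.4088) / (8) = 1.0535
  x_2 = (0 - (-2)·1.0535 - (1)·-0.4088) / (7) = 0.3594
  x_3 = (0 - (2)·1.0535 - (-1)·0.3594) / (5) = -0.3495

0.3594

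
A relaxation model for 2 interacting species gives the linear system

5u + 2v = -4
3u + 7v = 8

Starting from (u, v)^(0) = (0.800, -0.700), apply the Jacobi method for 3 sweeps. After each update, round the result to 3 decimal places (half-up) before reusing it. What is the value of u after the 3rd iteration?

-1.346

Iteration 1:
  u = (-4 - (2)·-0.700) / (5) = -0.520
  v = (8 - (3)·0.800) / (7) = 0.800
Iteration 2:
  u = (-4 - (2)·0.800) / (5) = -1.120
  v = (8 - (3)·-0.520) / (7) = 1.366
Iteration 3:
  u = (-4 - (2)·1.366) / (5) = -1.346
  v = (8 - (3)·-1.120) / (7) = 1.623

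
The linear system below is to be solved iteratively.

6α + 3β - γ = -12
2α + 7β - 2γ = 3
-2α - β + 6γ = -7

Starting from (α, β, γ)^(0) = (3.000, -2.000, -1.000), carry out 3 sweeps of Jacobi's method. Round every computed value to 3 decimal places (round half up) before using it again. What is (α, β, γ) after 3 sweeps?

Iteration 1:
  α = (-12 - (3)·-2.000 - (-1)·-1.000) / (6) = -1.167
  β = (3 - (2)·3.000 - (-2)·-1.000) / (7) = -0.714
  γ = (-7 - (-2)·3.000 - (-1)·-2.000) / (6) = -0.500
Iteration 2:
  α = (-12 - (3)·-0.714 - (-1)·-0.500) / (6) = -1.726
  β = (3 - (2)·-1.167 - (-2)·-0.500) / (7) = 0.619
  γ = (-7 - (-2)·-1.167 - (-1)·-0.714) / (6) = -1.675
Iteration 3:
  α = (-12 - (3)·0.619 - (-1)·-1.675) / (6) = -2.589
  β = (3 - (2)·-1.726 - (-2)·-1.675) / (7) = 0.443
  γ = (-7 - (-2)·-1.726 - (-1)·0.619) / (6) = -1.639

(-2.589, 0.443, -1.639)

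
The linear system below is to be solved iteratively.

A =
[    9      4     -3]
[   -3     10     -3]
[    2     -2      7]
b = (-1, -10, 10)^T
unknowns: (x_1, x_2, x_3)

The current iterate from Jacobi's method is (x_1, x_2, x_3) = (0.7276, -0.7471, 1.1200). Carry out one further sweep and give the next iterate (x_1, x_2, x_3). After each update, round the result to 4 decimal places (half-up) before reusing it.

(0.5943, -0.4457, 1.0072)

One sweep:
  x_1 = (-1 - (4)·-0.7471 - (-3)·1.1200) / (9) = 0.5943
  x_2 = (-10 - (-3)·0.7276 - (-3)·1.1200) / (10) = -0.4457
  x_3 = (10 - (2)·0.7276 - (-2)·-0.7471) / (7) = 1.0072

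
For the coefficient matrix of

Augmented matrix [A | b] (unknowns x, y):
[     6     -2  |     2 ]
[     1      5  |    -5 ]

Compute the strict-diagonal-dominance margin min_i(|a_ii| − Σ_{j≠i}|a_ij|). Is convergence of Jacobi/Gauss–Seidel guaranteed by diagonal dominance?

row 1: |6| − (2) = 4
row 2: |5| − (1) = 4
minimum over rows = 4 → strictly diagonally dominant (convergence guaranteed)

4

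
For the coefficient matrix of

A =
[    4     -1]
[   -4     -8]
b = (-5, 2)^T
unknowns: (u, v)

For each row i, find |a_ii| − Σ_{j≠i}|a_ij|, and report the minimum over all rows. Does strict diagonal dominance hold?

row 1: |4| − (1) = 3
row 2: |-8| − (4) = 4
minimum over rows = 3 → strictly diagonally dominant (convergence guaranteed)

3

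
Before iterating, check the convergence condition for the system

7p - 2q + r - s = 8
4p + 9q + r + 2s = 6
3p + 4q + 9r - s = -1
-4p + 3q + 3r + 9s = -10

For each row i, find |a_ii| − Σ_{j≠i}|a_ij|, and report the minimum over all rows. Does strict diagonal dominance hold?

-1

row 1: |7| − (2+1+1) = 3
row 2: |9| − (4+1+2) = 2
row 3: |9| − (3+4+1) = 1
row 4: |9| − (4+3+3) = -1
minimum over rows = -1 → not strictly diagonally dominant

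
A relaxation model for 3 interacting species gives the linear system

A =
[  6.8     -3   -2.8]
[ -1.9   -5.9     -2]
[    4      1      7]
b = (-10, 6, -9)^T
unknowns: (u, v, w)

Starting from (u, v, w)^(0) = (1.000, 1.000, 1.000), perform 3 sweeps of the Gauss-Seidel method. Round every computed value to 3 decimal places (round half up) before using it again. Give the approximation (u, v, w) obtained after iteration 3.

(-1.466, -0.555, -0.369)

Iteration 1:
  u = (-10 - (-3)·1.000 - (-2.8)·1.000) / (6.8) = -0.618
  v = (6 - (-1.9)·-0.618 - (-2)·1.000) / (-5.9) = -1.157
  w = (-9 - (4)·-0.618 - (1)·-1.157) / (7) = -0.767
Iteration 2:
  u = (-10 - (-3)·-1.157 - (-2.8)·-0.767) / (6.8) = -2.297
  v = (6 - (-1.9)·-2.297 - (-2)·-0.767) / (-5.9) = -0.017
  w = (-9 - (4)·-2.297 - (1)·-0.017) / (7) = 0.029
Iteration 3:
  u = (-10 - (-3)·-0.017 - (-2.8)·0.029) / (6.8) = -1.466
  v = (6 - (-1.9)·-1.466 - (-2)·0.029) / (-5.9) = -0.555
  w = (-9 - (4)·-1.466 - (1)·-0.555) / (7) = -0.369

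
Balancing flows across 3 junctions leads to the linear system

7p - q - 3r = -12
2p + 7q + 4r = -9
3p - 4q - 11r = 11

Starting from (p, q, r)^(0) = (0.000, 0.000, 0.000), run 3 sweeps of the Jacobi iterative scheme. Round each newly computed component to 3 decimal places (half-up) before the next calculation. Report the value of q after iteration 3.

-0.049

Iteration 1:
  p = (-12 - (-1)·0.000 - (-3)·0.000) / (7) = -1.714
  q = (-9 - (2)·0.000 - (4)·0.000) / (7) = -1.286
  r = (11 - (3)·0.000 - (-4)·0.000) / (-11) = -1.000
Iteration 2:
  p = (-12 - (-1)·-1.286 - (-3)·-1.000) / (7) = -2.327
  q = (-9 - (2)·-1.714 - (4)·-1.000) / (7) = -0.225
  r = (11 - (3)·-1.714 - (-4)·-1.286) / (-11) = -1.000
Iteration 3:
  p = (-12 - (-1)·-0.225 - (-3)·-1.000) / (7) = -2.175
  q = (-9 - (2)·-2.327 - (4)·-1.000) / (7) = -0.049
  r = (11 - (3)·-2.327 - (-4)·-0.225) / (-11) = -1.553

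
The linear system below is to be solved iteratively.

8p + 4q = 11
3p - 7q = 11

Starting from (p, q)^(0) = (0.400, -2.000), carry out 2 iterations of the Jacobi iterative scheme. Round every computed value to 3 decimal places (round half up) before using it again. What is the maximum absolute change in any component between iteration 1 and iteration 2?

0.846

Iteration 1:
  p = (11 - (4)·-2.000) / (8) = 2.375
  q = (11 - (3)·0.400) / (-7) = -1.400
Iteration 2:
  p = (11 - (4)·-1.400) / (8) = 2.075
  q = (11 - (3)·2.375) / (-7) = -0.554
Change: (-0.300, 0.846) → max |·| = 0.846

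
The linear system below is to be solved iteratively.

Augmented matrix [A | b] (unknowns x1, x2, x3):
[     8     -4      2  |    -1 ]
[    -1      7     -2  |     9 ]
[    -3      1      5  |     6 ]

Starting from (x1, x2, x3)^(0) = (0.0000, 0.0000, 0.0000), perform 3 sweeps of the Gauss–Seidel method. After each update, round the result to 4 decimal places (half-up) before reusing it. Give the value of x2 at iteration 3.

Iteration 1:
  x1 = (-1 - (-4)·0.0000 - (2)·0.0000) / (8) = -0.1250
  x2 = (9 - (-1)·-0.1250 - (-2)·0.0000) / (7) = 1.2679
  x3 = (6 - (-3)·-0.1250 - (1)·1.2679) / (5) = 0.8714
Iteration 2:
  x1 = (-1 - (-4)·1.2679 - (2)·0.8714) / (8) = 0.2911
  x2 = (9 - (-1)·0.2911 - (-2)·0.8714) / (7) = 1.5763
  x3 = (6 - (-3)·0.2911 - (1)·1.5763) / (5) = 1.0594
Iteration 3:
  x1 = (-1 - (-4)·1.5763 - (2)·1.0594) / (8) = 0.3983
  x2 = (9 - (-1)·0.3983 - (-2)·1.0594) / (7) = 1.6453
  x3 = (6 - (-3)·0.3983 - (1)·1.6453) / (5) = 1.1099

1.6453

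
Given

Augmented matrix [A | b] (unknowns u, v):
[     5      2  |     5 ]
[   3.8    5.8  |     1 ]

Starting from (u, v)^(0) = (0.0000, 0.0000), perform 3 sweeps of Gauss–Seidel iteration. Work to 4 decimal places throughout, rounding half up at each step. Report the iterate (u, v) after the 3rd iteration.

(1.2437, -0.6424)

Iteration 1:
  u = (5 - (2)·0.0000) / (5) = 1.0000
  v = (1 - (3.8)·1.0000) / (5.8) = -0.4828
Iteration 2:
  u = (5 - (2)·-0.4828) / (5) = 1.1931
  v = (1 - (3.8)·1.1931) / (5.8) = -0.6093
Iteration 3:
  u = (5 - (2)·-0.6093) / (5) = 1.2437
  v = (1 - (3.8)·1.2437) / (5.8) = -0.6424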